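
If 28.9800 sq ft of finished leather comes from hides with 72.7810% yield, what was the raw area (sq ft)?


Formula: raw = finished * 100 / yield
Substituting: raw = 28.9800 * 100 / 72.7810
Result: 39.8181 sq ft


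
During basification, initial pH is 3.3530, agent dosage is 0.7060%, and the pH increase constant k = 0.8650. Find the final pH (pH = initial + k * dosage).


Formula: pH_final = pH_initial + k * base_pct
Substituting: pH_final = 3.3530 + 0.8650 * 0.7060
Result: 3.9637


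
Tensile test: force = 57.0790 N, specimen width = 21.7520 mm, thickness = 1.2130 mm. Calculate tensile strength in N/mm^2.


Formula: TS = force / (width * thickness)
Substituting: TS = 57.0790 / (21.7520 * 1.2130)
Result: 2.1633 N/mm^2


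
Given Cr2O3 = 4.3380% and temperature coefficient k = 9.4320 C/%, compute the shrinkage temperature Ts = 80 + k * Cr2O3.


Formula: Ts = 80 + k * Cr2O3
Substituting: Ts = 80 + 9.4320 * 4.3380
Result: 120.9160 C


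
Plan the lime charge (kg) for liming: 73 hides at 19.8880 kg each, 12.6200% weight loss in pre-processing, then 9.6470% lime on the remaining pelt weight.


Total_raw = N * avg_wt = 73 * 19.8880 = 1451.8240 kg
Substrate = Total_raw * (1 - loss/100) = 1451.8240 * (1 - 12.6200/100) = 1268.6038 kg
Lime = Substrate * pct / 100 = 1268.6038 * 9.6470 / 100 = 122.3822 kg


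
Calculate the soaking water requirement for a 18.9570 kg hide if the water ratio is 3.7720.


Formula: Water = hide_weight * ratio
Substituting: Water = 18.9570 * 3.7720
Result: 71.5058 kg


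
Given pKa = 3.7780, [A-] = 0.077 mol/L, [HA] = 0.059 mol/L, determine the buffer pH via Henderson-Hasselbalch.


ratio = [A-] / [HA] = 0.077 / 0.059 = 1.3051
log10(ratio) = 0.1156
pH = pKa + log10(ratio) = 3.7780 + 0.1156 = 3.8936


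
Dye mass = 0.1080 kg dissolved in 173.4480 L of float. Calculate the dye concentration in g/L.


Formula: Conc = dye_mass(kg) / volume(L) * 1000
Substituting: Conc = 0.1080 / 173.4480 * 1000
Result: 0.6227 g/L


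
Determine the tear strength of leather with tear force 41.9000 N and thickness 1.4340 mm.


Formula: Tear strength = force / thickness
Substituting: Tear strength = 41.9000 / 1.4340
Result: 29.2190 N/mm


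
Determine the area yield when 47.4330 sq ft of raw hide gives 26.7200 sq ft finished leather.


Formula: Yield = finished / raw * 100
Substituting: Yield = 26.7200 / 47.4330 * 100
Result: 56.3321 %


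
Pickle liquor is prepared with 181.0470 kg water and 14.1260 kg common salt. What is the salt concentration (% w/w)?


Formula: Conc = salt / (water + salt) * 100
Substituting: Conc = 14.1260 / (181.0470 + 14.1260) * 100
Result: 7.2377 %


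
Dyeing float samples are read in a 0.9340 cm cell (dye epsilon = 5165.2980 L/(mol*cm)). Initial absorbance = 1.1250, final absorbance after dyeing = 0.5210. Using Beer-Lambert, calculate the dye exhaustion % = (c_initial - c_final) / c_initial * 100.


c_initial = A_i / (epsilon * l) = 1.1250 / (5165.2980 * 0.9340) = 2.3319e-04 mol/L
c_final = A_f / (epsilon * l) = 0.5210 / (5165.2980 * 0.9340) = 1.0799e-04 mol/L
Exhaustion = (c_initial - c_final) / c_initial * 100 = (2.3319e-04 - 1.0799e-04) / 2.3319e-04 * 100 = 53.6889 %


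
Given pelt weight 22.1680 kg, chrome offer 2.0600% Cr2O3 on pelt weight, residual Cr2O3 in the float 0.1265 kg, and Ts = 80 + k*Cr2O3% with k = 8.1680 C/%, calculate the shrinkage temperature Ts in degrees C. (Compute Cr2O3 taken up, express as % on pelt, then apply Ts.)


Offered = pelt * offer_pct / 100 = 22.1680 * 2.0600 / 100 = 0.4567 kg
Uptake = offered - residual = 0.4567 - 0.1265 = 0.3302 kg
Cr2O3% on pelt = uptake / pelt * 100 = 0.3302 / 22.1680 * 100 = 1.4894 %
Ts = 80 + k * Cr2O3% = 80 + 8.1680 * 1.4894 = 92.1651 C


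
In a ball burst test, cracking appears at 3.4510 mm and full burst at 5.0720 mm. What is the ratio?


Formula: Ratio = crack / burst
Substituting: Ratio = 3.4510 / 5.0720
Result: 0.6804


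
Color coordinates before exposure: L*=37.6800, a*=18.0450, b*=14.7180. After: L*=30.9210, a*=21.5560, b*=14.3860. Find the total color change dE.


dL = -6.7590, da = 3.5110, db = -0.3320
dE = sqrt((-6.7590)^2 + 3.5110^2 + (-0.3320)^2) = 7.6237


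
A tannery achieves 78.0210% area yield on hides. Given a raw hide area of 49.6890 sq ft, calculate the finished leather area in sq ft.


Formula: finished = raw * yield / 100
Substituting: finished = 49.6890 * 78.0210 / 100
Result: 38.7679 sq ft


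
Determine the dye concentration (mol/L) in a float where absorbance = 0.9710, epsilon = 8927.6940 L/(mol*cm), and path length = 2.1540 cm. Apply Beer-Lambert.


Formula: c = A / (epsilon * l)
Substituting: c = 0.9710 / (8927.6940 * 2.1540)
Result: 5.0493e-05 mol/L


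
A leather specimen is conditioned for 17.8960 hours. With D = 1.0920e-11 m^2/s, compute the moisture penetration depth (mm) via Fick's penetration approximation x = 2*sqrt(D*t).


t = 17.8960 hr * 3600 = 64425.6000 s
D * t = 1.0920e-11 * 64425.6000 = 7.0353e-07
x = 2 * sqrt(D*t) = 2 * sqrt(7.0353e-07) = 0.00167753 m = 1.6775 mm


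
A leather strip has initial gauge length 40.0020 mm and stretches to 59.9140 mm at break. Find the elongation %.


Formula: Elongation = (Lf - L0) / L0 * 100
Substituting: Elongation = (59.9140 - 40.0020) / 40.0020 * 100
Result: 49.7775 %


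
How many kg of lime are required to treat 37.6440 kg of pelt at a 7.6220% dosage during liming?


Formula: Lime = substrate * pct / 100
Substituting: Lime = 37.6440 * 7.6220 / 100
Result: 2.8692 kg


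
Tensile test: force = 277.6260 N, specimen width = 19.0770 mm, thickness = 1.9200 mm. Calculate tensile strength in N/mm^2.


Formula: TS = force / (width * thickness)
Substituting: TS = 277.6260 / (19.0770 * 1.9200)
Result: 7.5796 N/mm^2


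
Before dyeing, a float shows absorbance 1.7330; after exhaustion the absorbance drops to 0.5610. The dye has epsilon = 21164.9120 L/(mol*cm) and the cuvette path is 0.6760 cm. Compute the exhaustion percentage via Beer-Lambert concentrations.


c_initial = A_i / (epsilon * l) = 1.7330 / (21164.9120 * 0.6760) = 1.2113e-04 mol/L
c_final = A_f / (epsilon * l) = 0.5610 / (21164.9120 * 0.6760) = 3.9210e-05 mol/L
Exhaustion = (c_initial - c_final) / c_initial * 100 = (1.2113e-04 - 3.9210e-05) / 1.2113e-04 * 100 = 67.6284 %


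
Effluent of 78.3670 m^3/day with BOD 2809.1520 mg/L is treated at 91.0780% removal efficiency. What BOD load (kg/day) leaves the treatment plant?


Load_in = volume * conc / 1000 = 78.3670 * 2809.1520 / 1000 = 220.1448 kg/day
Removed = Load_in * eff / 100 = 220.1448 * 91.0780 / 100 = 200.5035 kg/day
Load_out = Load_in - Removed = 220.1448 - 200.5035 = 19.6413 kg/day


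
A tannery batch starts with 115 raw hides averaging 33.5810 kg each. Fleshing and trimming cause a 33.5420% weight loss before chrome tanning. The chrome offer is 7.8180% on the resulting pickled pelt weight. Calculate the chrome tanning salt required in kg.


Total_raw = N * avg_wt = 115 * 33.5810 = 3861.8150 kg
Substrate = Total_raw * (1 - loss/100) = 3861.8150 * (1 - 33.5420/100) = 2566.4850 kg
Chrome = Substrate * pct / 100 = 2566.4850 * 7.8180 / 100 = 200.6478 kg


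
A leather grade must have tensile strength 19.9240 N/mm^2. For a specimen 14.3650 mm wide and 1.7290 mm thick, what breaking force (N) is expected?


Formula: F = TS * w * t
Substituting: F = 19.9240 * 14.3650 * 1.7290
Result: 494.8541 N


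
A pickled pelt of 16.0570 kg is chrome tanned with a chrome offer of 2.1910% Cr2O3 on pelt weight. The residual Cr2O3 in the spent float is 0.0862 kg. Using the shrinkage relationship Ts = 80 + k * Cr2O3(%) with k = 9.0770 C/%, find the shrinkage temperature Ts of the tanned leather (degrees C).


Offered = pelt * offer_pct / 100 = 16.0570 * 2.1910 / 100 = 0.3518 kg
Uptake = offered - residual = 0.3518 - 0.0862 = 0.2656 kg
Cr2O3% on pelt = uptake / pelt * 100 = 0.2656 / 16.0570 * 100 = 1.6542 %
Ts = 80 + k * Cr2O3% = 80 + 9.0770 * 1.6542 = 95.0148 C


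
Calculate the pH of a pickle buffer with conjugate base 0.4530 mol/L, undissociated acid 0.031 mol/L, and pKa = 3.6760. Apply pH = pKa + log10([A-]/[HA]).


ratio = [A-] / [HA] = 0.4530 / 0.031 = 14.6129
log10(ratio) = 1.1647
pH = pKa + log10(ratio) = 3.6760 + 1.1647 = 4.8407


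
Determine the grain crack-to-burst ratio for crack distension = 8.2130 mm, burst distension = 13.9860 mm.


Formula: Ratio = crack / burst
Substituting: Ratio = 8.2130 / 13.9860
Result: 0.5872


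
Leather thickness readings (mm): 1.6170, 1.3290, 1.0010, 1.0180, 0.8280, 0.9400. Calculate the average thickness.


Formula: Average = sum / n
Substituting: Average = 6.7330 / 6
Result: 1.1222 mm


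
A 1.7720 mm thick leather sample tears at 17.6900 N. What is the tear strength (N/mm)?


Formula: Tear strength = force / thickness
Substituting: Tear strength = 17.6900 / 1.7720
Result: 9.9831 N/mm


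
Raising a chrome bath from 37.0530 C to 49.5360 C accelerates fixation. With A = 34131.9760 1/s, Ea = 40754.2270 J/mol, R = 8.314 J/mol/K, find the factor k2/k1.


T1 = 37.0530 + 273.15 = 310.2030 K; T2 = 49.5360 + 273.15 = 322.6860 K
k1 = A * exp(-Ea/(R*T1)) = 34131.9760 * exp(-40754.2270/(8.314*310.2030)) = 0.00468131 1/s
k2 = A * exp(-Ea/(R*T2)) = 34131.9760 * exp(-40754.2270/(8.314*322.6860)) = 0.00862685 1/s
k2/k1 = 0.00862685 / 0.00468131 = 1.8428


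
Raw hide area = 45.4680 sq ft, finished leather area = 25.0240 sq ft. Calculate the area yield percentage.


Formula: Yield = finished / raw * 100
Substituting: Yield = 25.0240 / 45.4680 * 100
Result: 55.0365 %


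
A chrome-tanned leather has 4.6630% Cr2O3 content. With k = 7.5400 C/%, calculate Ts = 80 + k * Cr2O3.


Formula: Ts = 80 + k * Cr2O3
Substituting: Ts = 80 + 7.5400 * 4.6630
Result: 115.1590 C


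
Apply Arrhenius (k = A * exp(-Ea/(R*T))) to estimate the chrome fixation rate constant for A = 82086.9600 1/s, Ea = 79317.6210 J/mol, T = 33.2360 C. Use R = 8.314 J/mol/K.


T_K = T_C + 273.15 = 33.2360 + 273.15 = 306.3860 K
exponent = -Ea / (R * T_K) = -79317.6210 / (8.314 * 306.3860) = -31.1380
k = A * exp(exponent) = 82086.9600 * exp(-31.1380) = 2.4616e-09 1/s


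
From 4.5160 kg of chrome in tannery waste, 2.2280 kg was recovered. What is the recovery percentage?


Formula: Recovery = recovered / input * 100
Substituting: Recovery = 2.2280 / 4.5160 * 100
Result: 49.3357 %


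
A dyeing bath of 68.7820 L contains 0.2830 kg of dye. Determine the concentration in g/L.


Formula: Conc = dye_mass(kg) / volume(L) * 1000
Substituting: Conc = 0.2830 / 68.7820 * 1000
Result: 4.1144 g/L


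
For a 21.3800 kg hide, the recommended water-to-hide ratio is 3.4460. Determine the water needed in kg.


Formula: Water = hide_weight * ratio
Substituting: Water = 21.3800 * 3.4460
Result: 73.6755 kg


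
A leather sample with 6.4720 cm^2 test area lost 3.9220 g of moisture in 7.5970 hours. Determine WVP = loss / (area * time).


Formula: WVP = loss / (area * time)
Substituting: WVP = 3.9220 / (6.4720 * 7.5970)
Result: 0.0797677 g/(cm^2*hr)


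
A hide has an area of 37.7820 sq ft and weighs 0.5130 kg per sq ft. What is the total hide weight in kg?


Formula: Weight = area * weight_per_sqft
Substituting: Weight = 37.7820 * 0.5130
Result: 19.3822 kg


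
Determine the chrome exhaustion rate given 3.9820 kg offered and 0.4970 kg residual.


Formula: Uptake = (offered - residual) / offered * 100
Substituting: Uptake = (3.9820 - 0.4970) / 3.9820 * 100
Result: 87.5188 %


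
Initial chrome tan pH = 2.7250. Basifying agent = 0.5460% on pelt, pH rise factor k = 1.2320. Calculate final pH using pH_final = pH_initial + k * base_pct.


Formula: pH_final = pH_initial + k * base_pct
Substituting: pH_final = 2.7250 + 1.2320 * 0.5460
Result: 3.3977


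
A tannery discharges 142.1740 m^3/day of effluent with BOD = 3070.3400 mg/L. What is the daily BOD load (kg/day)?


Formula: BOD_load = volume * conc / 1000
Substituting: BOD_load = 142.1740 * 3070.3400 / 1000
Result: 436.5225 kg/day


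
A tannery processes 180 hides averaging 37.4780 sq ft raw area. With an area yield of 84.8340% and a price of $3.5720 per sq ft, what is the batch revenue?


Raw_total = N * avg_area = 180 * 37.4780 = 6746.0400 sq ft
Finished = Raw_total * yield / 100 = 6746.0400 * 84.8340 / 100 = 5722.9356 sq ft
Value = Finished * price = 5722.9356 * 3.5720 = 20442.3259 $


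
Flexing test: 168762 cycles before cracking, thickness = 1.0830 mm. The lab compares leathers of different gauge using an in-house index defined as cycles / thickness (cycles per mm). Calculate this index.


Formula: Index = cycles / thickness
Substituting: Index = 168762 / 1.0830
Result: 155828.2548 cycles/mm


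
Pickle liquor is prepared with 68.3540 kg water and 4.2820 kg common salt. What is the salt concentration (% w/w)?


Formula: Conc = salt / (water + salt) * 100
Substituting: Conc = 4.2820 / (68.3540 + 4.2820) * 100
Result: 5.8951 %


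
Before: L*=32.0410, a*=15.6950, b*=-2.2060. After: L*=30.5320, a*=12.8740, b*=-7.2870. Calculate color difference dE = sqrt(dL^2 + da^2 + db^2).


dL = -1.5090, da = -2.8210, db = -5.0810
dE = sqrt((-1.5090)^2 + (-2.8210)^2 + (-5.0810)^2) = 6.0043


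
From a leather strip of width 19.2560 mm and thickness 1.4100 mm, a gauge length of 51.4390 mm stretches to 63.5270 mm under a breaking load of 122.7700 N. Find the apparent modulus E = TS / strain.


TS = F / (w * t) = 122.7700 / (19.2560 * 1.4100) = 4.5218 N/mm^2
strain = (Lf - L0) / L0 = (63.5270 - 51.4390) / 51.4390 = 0.2350
E = TS / strain = 4.5218 / 0.2350 = 19.2418 N/mm^2


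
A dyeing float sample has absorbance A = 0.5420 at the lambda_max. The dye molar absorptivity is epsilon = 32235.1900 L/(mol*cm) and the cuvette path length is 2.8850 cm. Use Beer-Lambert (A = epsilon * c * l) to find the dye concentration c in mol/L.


Formula: c = A / (epsilon * l)
Substituting: c = 0.5420 / (32235.1900 * 2.8850)
Result: 5.8280e-06 mol/L


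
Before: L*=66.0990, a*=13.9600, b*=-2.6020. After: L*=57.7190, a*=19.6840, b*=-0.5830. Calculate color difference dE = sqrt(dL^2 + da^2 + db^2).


dL = -8.3800, da = 5.7240, db = 2.0190
dE = sqrt((-8.3800)^2 + 5.7240^2 + 2.0190^2) = 10.3472


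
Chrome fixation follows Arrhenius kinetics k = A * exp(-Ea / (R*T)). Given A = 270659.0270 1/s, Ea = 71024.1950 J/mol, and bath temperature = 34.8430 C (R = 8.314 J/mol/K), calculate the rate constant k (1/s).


T_K = T_C + 273.15 = 34.8430 + 273.15 = 307.9930 K
exponent = -Ea / (R * T_K) = -71024.1950 / (8.314 * 307.9930) = -27.7367
k = A * exp(exponent) = 270659.0270 * exp(-27.7367) = 2.4351e-07 1/s


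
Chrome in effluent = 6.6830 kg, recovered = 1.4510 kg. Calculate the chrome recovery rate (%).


Formula: Recovery = recovered / input * 100
Substituting: Recovery = 1.4510 / 6.6830 * 100
Result: 21.7118 %


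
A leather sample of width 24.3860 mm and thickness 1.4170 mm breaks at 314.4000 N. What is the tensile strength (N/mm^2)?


Formula: TS = force / (width * thickness)
Substituting: TS = 314.4000 / (24.3860 * 1.4170)
Result: 9.0985 N/mm^2


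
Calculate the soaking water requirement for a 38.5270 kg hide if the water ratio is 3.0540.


Formula: Water = hide_weight * ratio
Substituting: Water = 38.5270 * 3.0540
Result: 117.6615 kg


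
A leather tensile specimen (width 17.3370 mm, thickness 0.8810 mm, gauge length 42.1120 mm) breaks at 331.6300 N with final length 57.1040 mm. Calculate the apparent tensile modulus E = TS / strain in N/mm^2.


TS = F / (w * t) = 331.6300 / (17.3370 * 0.8810) = 21.7122 N/mm^2
strain = (Lf - L0) / L0 = (57.1040 - 42.1120) / 42.1120 = 0.3560
E = TS / strain = 21.7122 / 0.3560 = 60.9888 N/mm^2


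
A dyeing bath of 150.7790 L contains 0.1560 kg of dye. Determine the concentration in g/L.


Formula: Conc = dye_mass(kg) / volume(L) * 1000
Substituting: Conc = 0.1560 / 150.7790 * 1000
Result: 1.0346 g/L


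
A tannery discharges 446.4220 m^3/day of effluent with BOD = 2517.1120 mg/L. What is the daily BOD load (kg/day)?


Formula: BOD_load = volume * conc / 1000
Substituting: BOD_load = 446.4220 * 2517.1120 / 1000
Result: 1123.6942 kg/day


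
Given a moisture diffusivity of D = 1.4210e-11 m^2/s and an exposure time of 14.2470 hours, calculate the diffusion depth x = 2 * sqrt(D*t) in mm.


t = 14.2470 hr * 3600 = 51289.2000 s
D * t = 1.4210e-11 * 51289.2000 = 7.2882e-07
x = 2 * sqrt(D*t) = 2 * sqrt(7.2882e-07) = 0.00170742 m = 1.7074 mm


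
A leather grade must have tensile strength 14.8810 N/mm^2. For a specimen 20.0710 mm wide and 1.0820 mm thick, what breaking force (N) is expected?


Formula: F = TS * w * t
Substituting: F = 14.8810 * 20.0710 * 1.0820
Result: 323.1680 N


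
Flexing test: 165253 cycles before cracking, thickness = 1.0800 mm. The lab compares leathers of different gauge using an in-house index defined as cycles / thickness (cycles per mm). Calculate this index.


Formula: Index = cycles / thickness
Substituting: Index = 165253 / 1.0800
Result: 153012.0370 cycles/mm


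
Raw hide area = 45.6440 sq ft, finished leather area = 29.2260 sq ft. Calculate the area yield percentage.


Formula: Yield = finished / raw * 100
Substituting: Yield = 29.2260 / 45.6440 * 100
Result: 64.0303 %


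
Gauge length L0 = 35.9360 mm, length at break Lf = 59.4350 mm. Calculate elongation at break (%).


Formula: Elongation = (Lf - L0) / L0 * 100
Substituting: Elongation = (59.4350 - 35.9360) / 35.9360 * 100
Result: 65.3913 %


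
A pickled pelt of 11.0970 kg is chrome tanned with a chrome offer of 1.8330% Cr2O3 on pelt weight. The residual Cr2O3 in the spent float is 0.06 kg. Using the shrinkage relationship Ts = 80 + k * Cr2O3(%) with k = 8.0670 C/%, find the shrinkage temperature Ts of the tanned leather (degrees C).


Offered = pelt * offer_pct / 100 = 11.0970 * 1.8330 / 100 = 0.2034 kg
Uptake = offered - residual = 0.2034 - 0.06 = 0.1434 kg
Cr2O3% on pelt = uptake / pelt * 100 = 0.1434 / 11.0970 * 100 = 1.2923 %
Ts = 80 + k * Cr2O3% = 80 + 8.0670 * 1.2923 = 90.4251 C


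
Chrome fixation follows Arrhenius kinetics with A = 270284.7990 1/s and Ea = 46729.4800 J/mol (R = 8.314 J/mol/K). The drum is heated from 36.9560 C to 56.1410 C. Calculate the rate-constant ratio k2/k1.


T1 = 36.9560 + 273.15 = 310.1060 K; T2 = 56.1410 + 273.15 = 329.2910 K
k1 = A * exp(-Ea/(R*T1)) = 270284.7990 * exp(-46729.4800/(8.314*310.1060)) = 0.00363384 1/s
k2 = A * exp(-Ea/(R*T2)) = 270284.7990 * exp(-46729.4800/(8.314*329.2910)) = 0.0104465 1/s
k2/k1 = 0.0104465 / 0.00363384 = 2.8748


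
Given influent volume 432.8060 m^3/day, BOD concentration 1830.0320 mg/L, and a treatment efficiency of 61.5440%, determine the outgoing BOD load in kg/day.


Load_in = volume * conc / 1000 = 432.8060 * 1830.0320 / 1000 = 792.0488 kg/day
Removed = Load_in * eff / 100 = 792.0488 * 61.5440 / 100 = 487.4585 kg/day
Load_out = Load_in - Removed = 792.0488 - 487.4585 = 304.5903 kg/day


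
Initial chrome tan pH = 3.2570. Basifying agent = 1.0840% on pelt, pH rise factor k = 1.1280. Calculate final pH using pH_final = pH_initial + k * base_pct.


Formula: pH_final = pH_initial + k * base_pct
Substituting: pH_final = 3.2570 + 1.1280 * 1.0840
Result: 4.4798


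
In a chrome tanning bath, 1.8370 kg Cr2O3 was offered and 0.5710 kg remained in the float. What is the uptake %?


Formula: Uptake = (offered - residual) / offered * 100
Substituting: Uptake = (1.8370 - 0.5710) / 1.8370 * 100
Result: 68.9167 %


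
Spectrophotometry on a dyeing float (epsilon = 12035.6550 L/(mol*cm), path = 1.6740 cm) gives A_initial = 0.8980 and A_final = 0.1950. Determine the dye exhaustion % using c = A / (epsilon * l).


c_initial = A_i / (epsilon * l) = 0.8980 / (12035.6550 * 1.6740) = 4.4571e-05 mol/L
c_final = A_f / (epsilon * l) = 0.1950 / (12035.6550 * 1.6740) = 9.6785e-06 mol/L
Exhaustion = (c_initial - c_final) / c_initial * 100 = (4.4571e-05 - 9.6785e-06) / 4.4571e-05 * 100 = 78.2851 %


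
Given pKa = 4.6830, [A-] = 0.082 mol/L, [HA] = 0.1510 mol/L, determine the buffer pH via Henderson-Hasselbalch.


ratio = [A-] / [HA] = 0.082 / 0.1510 = 0.5430
log10(ratio) = -0.2652
pH = pKa + log10(ratio) = 4.6830 - 0.2652 = 4.4178


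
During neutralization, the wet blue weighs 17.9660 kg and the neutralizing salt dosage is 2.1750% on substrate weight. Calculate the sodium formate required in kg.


Formula: Neutralizer = substrate * pct / 100
Substituting: Neutralizer = 17.9660 * 2.1750 / 100
Result: 0.3908 kg


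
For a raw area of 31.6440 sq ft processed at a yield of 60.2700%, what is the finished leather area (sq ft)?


Formula: finished = raw * yield / 100
Substituting: finished = 31.6440 * 60.2700 / 100
Result: 19.0718 sq ft


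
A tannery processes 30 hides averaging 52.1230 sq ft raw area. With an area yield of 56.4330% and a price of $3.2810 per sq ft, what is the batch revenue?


Raw_total = N * avg_area = 30 * 52.1230 = 1563.6900 sq ft
Finished = Raw_total * yield / 100 = 1563.6900 * 56.4330 / 100 = 882.4372 sq ft
Value = Finished * price = 882.4372 * 3.2810 = 2895.2764 $


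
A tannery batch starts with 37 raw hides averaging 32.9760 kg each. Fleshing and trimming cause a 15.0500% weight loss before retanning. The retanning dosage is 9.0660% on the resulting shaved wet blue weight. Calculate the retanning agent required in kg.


Total_raw = N * avg_wt = 37 * 32.9760 = 1220.1120 kg
Substrate = Total_raw * (1 - loss/100) = 1220.1120 * (1 - 15.0500/100) = 1036.4851 kg
Retan = Substrate * pct / 100 = 1036.4851 * 9.0660 / 100 = 93.9677 kg


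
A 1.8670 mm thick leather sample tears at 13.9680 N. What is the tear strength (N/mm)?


Formula: Tear strength = force / thickness
Substituting: Tear strength = 13.9680 / 1.8670
Result: 7.4815 N/mm


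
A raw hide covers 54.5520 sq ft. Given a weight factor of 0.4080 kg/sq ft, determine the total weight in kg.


Formula: Weight = area * weight_per_sqft
Substituting: Weight = 54.5520 * 0.4080
Result: 22.2572 kg


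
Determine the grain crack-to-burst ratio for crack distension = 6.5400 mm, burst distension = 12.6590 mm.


Formula: Ratio = crack / burst
Substituting: Ratio = 6.5400 / 12.6590
Result: 0.5166


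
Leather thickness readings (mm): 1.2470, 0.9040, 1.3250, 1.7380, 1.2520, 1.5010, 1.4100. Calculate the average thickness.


Formula: Average = sum / n
Substituting: Average = 9.3770 / 7
Result: 1.3396 mm


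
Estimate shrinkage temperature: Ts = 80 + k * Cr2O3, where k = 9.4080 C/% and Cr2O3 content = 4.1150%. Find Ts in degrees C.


Formula: Ts = 80 + k * Cr2O3
Substituting: Ts = 80 + 9.4080 * 4.1150
Result: 118.7139 C


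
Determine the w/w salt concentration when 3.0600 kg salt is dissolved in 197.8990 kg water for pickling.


Formula: Conc = salt / (water + salt) * 100
Substituting: Conc = 3.0600 / (197.8990 + 3.0600) * 100
Result: 1.5227 %


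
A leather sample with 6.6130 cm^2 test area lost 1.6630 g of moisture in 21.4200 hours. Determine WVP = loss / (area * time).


Formula: WVP = loss / (area * time)
Substituting: WVP = 1.6630 / (6.6130 * 21.4200)
Result: 0.0117402 g/(cm^2*hr)


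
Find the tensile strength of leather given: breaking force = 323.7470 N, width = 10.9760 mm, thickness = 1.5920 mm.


Formula: TS = force / (width * thickness)
Substituting: TS = 323.7470 / (10.9760 * 1.5920)
Result: 18.5276 N/mm^2


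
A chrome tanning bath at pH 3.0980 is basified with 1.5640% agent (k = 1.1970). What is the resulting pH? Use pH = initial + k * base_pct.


Formula: pH_final = pH_initial + k * base_pct
Substituting: pH_final = 3.0980 + 1.1970 * 1.5640
Result: 4.9701


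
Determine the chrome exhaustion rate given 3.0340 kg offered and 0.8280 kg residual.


Formula: Uptake = (offered - residual) / offered * 100
Substituting: Uptake = (3.0340 - 0.8280) / 3.0340 * 100
Result: 72.7093 %


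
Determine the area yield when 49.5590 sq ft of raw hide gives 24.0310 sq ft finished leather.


Formula: Yield = finished / raw * 100
Substituting: Yield = 24.0310 / 49.5590 * 100
Result: 48.4897 %


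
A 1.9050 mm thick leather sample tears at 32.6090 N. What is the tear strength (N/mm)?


Formula: Tear strength = force / thickness
Substituting: Tear strength = 32.6090 / 1.9050
Result: 17.1176 N/mm


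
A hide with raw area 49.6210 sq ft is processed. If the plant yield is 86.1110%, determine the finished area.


Formula: finished = raw * yield / 100
Substituting: finished = 49.6210 * 86.1110 / 100
Result: 42.7291 sq ft


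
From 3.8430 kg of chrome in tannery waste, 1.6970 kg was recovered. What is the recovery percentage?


Formula: Recovery = recovered / input * 100
Substituting: Recovery = 1.6970 / 3.8430 * 100
Result: 44.1582 %


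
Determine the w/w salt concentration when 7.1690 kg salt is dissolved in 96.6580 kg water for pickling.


Formula: Conc = salt / (water + salt) * 100
Substituting: Conc = 7.1690 / (96.6580 + 7.1690) * 100
Result: 6.9048 %


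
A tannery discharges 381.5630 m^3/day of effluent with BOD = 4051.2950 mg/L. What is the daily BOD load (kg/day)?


Formula: BOD_load = volume * conc / 1000
Substituting: BOD_load = 381.5630 * 4051.2950 / 1000
Result: 1545.8243 kg/day


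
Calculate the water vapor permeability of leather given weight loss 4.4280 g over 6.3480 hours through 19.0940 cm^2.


Formula: WVP = loss / (area * time)
Substituting: WVP = 4.4280 / (19.0940 * 6.3480)
Result: 0.036532 g/(cm^2*hr)


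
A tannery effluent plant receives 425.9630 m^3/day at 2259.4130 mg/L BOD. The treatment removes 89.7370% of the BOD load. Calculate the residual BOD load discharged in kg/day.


Load_in = volume * conc / 1000 = 425.9630 * 2259.4130 / 1000 = 962.4263 kg/day
Removed = Load_in * eff / 100 = 962.4263 * 89.7370 / 100 = 863.6525 kg/day
Load_out = Load_in - Removed = 962.4263 - 863.6525 = 98.7738 kg/day


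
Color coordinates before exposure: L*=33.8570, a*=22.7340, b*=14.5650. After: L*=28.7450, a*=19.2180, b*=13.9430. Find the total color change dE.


dL = -5.1120, da = -3.5160, db = -0.6220
dE = sqrt((-5.1120)^2 + (-3.5160)^2 + (-0.6220)^2) = 6.2355


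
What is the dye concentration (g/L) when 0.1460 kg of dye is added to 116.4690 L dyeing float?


Formula: Conc = dye_mass(kg) / volume(L) * 1000
Substituting: Conc = 0.1460 / 116.4690 * 1000
Result: 1.2536 g/L


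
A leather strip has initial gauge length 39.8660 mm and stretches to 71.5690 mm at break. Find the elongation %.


Formula: Elongation = (Lf - L0) / L0 * 100
Substituting: Elongation = (71.5690 - 39.8660) / 39.8660 * 100
Result: 79.5239 %


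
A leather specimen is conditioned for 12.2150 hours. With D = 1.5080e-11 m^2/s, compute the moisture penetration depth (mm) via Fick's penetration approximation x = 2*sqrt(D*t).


t = 12.2150 hr * 3600 = 43974.0000 s
D * t = 1.5080e-11 * 43974.0000 = 6.6313e-07
x = 2 * sqrt(D*t) = 2 * sqrt(6.6313e-07) = 0.00162865 m = 1.6287 mm


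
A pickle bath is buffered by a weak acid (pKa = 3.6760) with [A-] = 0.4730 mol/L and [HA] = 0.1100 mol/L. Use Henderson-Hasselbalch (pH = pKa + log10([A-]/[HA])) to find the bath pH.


ratio = [A-] / [HA] = 0.4730 / 0.1100 = 4.3000
log10(ratio) = 0.6335
pH = pKa + log10(ratio) = 3.6760 + 0.6335 = 4.3095


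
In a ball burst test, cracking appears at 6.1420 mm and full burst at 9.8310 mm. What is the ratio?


Formula: Ratio = crack / burst
Substituting: Ratio = 6.1420 / 9.8310
Result: 0.6248


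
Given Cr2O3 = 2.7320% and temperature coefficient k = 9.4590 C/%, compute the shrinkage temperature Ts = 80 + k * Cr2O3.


Formula: Ts = 80 + k * Cr2O3
Substituting: Ts = 80 + 9.4590 * 2.7320
Result: 105.8420 C


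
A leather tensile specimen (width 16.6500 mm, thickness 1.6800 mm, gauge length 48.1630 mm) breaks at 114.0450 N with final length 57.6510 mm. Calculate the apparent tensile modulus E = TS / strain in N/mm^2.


TS = F / (w * t) = 114.0450 / (16.6500 * 1.6800) = 4.0771 N/mm^2
strain = (Lf - L0) / L0 = (57.6510 - 48.1630) / 48.1630 = 0.1970
E = TS / strain = 4.0771 / 0.1970 = 20.6962 N/mm^2


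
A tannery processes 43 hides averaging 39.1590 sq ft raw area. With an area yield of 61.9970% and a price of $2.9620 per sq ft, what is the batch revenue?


Raw_total = N * avg_area = 43 * 39.1590 = 1683.8370 sq ft
Finished = Raw_total * yield / 100 = 1683.8370 * 61.9970 / 100 = 1043.9284 sq ft
Value = Finished * price = 1043.9284 * 2.9620 = 3092.1160 $


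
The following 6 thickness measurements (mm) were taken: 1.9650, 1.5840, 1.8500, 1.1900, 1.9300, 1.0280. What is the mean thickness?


Formula: Average = sum / n
Substituting: Average = 9.5470 / 6
Result: 1.5912 mm


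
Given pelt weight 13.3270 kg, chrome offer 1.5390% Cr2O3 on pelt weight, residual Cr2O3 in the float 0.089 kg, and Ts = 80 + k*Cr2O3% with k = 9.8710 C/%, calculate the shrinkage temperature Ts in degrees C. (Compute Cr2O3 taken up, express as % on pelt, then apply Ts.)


Offered = pelt * offer_pct / 100 = 13.3270 * 1.5390 / 100 = 0.2051 kg
Uptake = offered - residual = 0.2051 - 0.089 = 0.1161 kg
Cr2O3% on pelt = uptake / pelt * 100 = 0.1161 / 13.3270 * 100 = 0.8712 %
Ts = 80 + k * Cr2O3% = 80 + 9.8710 * 0.8712 = 88.5994 C


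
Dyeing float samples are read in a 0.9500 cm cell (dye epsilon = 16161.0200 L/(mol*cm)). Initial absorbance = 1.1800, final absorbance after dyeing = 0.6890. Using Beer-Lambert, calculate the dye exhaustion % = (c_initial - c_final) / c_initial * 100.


c_initial = A_i / (epsilon * l) = 1.1800 / (16161.0200 * 0.9500) = 7.6858e-05 mol/L
c_final = A_f / (epsilon * l) = 0.6890 / (16161.0200 * 0.9500) = 4.4877e-05 mol/L
Exhaustion = (c_initial - c_final) / c_initial * 100 = (7.6858e-05 - 4.4877e-05) / 7.6858e-05 * 100 = 41.6102 %


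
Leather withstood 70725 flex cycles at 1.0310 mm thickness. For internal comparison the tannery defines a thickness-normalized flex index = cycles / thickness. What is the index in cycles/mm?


Formula: Index = cycles / thickness
Substituting: Index = 70725 / 1.0310
Result: 68598.4481 cycles/mm


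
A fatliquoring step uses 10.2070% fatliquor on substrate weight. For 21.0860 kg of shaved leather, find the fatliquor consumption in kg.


Formula: Fat = substrate * pct / 100
Substituting: Fat = 21.0860 * 10.2070 / 100
Result: 2.1522 kg


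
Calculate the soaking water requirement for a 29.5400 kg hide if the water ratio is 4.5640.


Formula: Water = hide_weight * ratio
Substituting: Water = 29.5400 * 4.5640
Result: 134.8206 kg


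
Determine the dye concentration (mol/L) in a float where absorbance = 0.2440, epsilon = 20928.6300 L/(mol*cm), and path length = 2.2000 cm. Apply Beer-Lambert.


Formula: c = A / (epsilon * l)
Substituting: c = 0.2440 / (20928.6300 * 2.2000)
Result: 5.2994e-06 mol/L


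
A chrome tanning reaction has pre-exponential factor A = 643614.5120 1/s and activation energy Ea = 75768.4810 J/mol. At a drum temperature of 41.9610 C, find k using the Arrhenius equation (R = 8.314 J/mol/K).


T_K = T_C + 273.15 = 41.9610 + 273.15 = 315.1110 K
exponent = -Ea / (R * T_K) = -75768.4810 / (8.314 * 315.1110) = -28.9211
k = A * exp(exponent) = 643614.5120 * exp(-28.9211) = 1.7715e-07 1/s


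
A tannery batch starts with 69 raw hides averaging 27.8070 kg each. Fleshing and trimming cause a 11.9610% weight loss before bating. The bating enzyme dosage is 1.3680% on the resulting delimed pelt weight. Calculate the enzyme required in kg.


Total_raw = N * avg_wt = 69 * 27.8070 = 1918.6830 kg
Substrate = Total_raw * (1 - loss/100) = 1918.6830 * (1 - 11.9610/100) = 1689.1893 kg
Enzyme = Substrate * pct / 100 = 1689.1893 * 1.3680 / 100 = 23.1081 kg


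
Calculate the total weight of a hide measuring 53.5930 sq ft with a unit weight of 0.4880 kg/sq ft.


Formula: Weight = area * weight_per_sqft
Substituting: Weight = 53.5930 * 0.4880
Result: 26.1534 kg


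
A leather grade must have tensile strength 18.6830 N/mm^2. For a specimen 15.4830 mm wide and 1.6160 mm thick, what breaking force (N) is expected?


Formula: F = TS * w * t
Substituting: F = 18.6830 * 15.4830 * 1.6160
Result: 467.4585 N


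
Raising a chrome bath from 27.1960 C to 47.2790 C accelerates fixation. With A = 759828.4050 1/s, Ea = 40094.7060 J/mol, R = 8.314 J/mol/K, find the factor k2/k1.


T1 = 27.1960 + 273.15 = 300.3460 K; T2 = 47.2790 + 273.15 = 320.4290 K
k1 = A * exp(-Ea/(R*T1)) = 759828.4050 * exp(-40094.7060/(8.314*300.3460)) = 0.0807974 1/s
k2 = A * exp(-Ea/(R*T2)) = 759828.4050 * exp(-40094.7060/(8.314*320.4290)) = 0.2210 1/s
k2/k1 = 0.2210 / 0.0807974 = 2.7356


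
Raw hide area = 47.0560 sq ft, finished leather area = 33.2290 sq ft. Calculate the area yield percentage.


Formula: Yield = finished / raw * 100
Substituting: Yield = 33.2290 / 47.0560 * 100
Result: 70.6159 %


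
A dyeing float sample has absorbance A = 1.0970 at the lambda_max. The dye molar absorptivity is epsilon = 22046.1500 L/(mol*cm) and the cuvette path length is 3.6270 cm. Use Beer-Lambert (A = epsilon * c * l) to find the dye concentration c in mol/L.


Formula: c = A / (epsilon * l)
Substituting: c = 1.0970 / (22046.1500 * 3.6270)
Result: 1.3719e-05 mol/L


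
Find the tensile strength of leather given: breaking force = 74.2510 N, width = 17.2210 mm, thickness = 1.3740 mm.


Formula: TS = force / (width * thickness)
Substituting: TS = 74.2510 / (17.2210 * 1.3740)
Result: 3.1380 N/mm^2


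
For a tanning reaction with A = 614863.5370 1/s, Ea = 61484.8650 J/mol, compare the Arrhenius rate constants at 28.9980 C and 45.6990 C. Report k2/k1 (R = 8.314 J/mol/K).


T1 = 28.9980 + 273.15 = 302.1480 K; T2 = 45.6990 + 273.15 = 318.8490 K
k1 = A * exp(-Ea/(R*T1)) = 614863.5370 * exp(-61484.8650/(8.314*302.1480)) = 1.4422e-05 1/s
k2 = A * exp(-Ea/(R*T2)) = 614863.5370 * exp(-61484.8650/(8.314*318.8490)) = 5.1977e-05 1/s
k2/k1 = 5.1977e-05 / 1.4422e-05 = 3.6039


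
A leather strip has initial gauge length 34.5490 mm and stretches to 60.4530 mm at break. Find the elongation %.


Formula: Elongation = (Lf - L0) / L0 * 100
Substituting: Elongation = (60.4530 - 34.5490) / 34.5490 * 100
Result: 74.9776 %


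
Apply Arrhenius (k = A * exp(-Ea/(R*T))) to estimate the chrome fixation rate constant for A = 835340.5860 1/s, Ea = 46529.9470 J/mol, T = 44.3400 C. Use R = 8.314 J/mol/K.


T_K = T_C + 273.15 = 44.3400 + 273.15 = 317.4900 K
exponent = -Ea / (R * T_K) = -46529.9470 / (8.314 * 317.4900) = -17.6276
k = A * exp(exponent) = 835340.5860 * exp(-17.6276) = 0.0184632 1/s


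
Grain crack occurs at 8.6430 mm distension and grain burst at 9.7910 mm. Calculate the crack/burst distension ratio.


Formula: Ratio = crack / burst
Substituting: Ratio = 8.6430 / 9.7910
Result: 0.8827


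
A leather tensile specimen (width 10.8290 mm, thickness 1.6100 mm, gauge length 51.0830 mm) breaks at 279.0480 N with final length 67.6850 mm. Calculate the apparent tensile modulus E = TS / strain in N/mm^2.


TS = F / (w * t) = 279.0480 / (10.8290 * 1.6100) = 16.0053 N/mm^2
strain = (Lf - L0) / L0 = (67.6850 - 51.0830) / 51.0830 = 0.3250
E = TS / strain = 16.0053 / 0.3250 = 49.2471 N/mm^2


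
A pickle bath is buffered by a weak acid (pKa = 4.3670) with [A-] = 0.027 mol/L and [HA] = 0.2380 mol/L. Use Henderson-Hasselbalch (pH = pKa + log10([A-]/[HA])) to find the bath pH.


ratio = [A-] / [HA] = 0.027 / 0.2380 = 0.1134
log10(ratio) = -0.9452
pH = pKa + log10(ratio) = 4.3670 - 0.9452 = 3.4218


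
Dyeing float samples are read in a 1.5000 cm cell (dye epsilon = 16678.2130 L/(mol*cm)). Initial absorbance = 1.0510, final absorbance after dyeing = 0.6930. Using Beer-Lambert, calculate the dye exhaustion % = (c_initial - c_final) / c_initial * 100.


c_initial = A_i / (epsilon * l) = 1.0510 / (16678.2130 * 1.5000) = 4.2011e-05 mol/L
c_final = A_f / (epsilon * l) = 0.6930 / (16678.2130 * 1.5000) = 2.7701e-05 mol/L
Exhaustion = (c_initial - c_final) / c_initial * 100 = (4.2011e-05 - 2.7701e-05) / 4.2011e-05 * 100 = 34.0628 %


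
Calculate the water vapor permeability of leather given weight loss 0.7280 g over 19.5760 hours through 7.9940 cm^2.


Formula: WVP = loss / (area * time)
Substituting: WVP = 0.7280 / (7.9940 * 19.5760)
Result: 0.00465204 g/(cm^2*hr)


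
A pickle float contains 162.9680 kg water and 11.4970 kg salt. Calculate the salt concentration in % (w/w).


Formula: Conc = salt / (water + salt) * 100
Substituting: Conc = 11.4970 / (162.9680 + 11.4970) * 100
Result: 6.5899 %


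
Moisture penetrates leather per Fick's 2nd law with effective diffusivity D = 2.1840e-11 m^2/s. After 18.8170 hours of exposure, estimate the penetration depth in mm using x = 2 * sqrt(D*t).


t = 18.8170 hr * 3600 = 67741.2000 s
D * t = 2.1840e-11 * 67741.2000 = 1.4795e-06
x = 2 * sqrt(D*t) = 2 * sqrt(1.4795e-06) = 0.00243267 m = 2.4327 mm


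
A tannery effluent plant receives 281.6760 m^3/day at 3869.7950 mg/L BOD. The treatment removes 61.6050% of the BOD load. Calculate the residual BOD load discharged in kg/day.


Load_in = volume * conc / 1000 = 281.6760 * 3869.7950 / 1000 = 1090.0284 kg/day
Removed = Load_in * eff / 100 = 1090.0284 * 61.6050 / 100 = 671.5120 kg/day
Load_out = Load_in - Removed = 1090.0284 - 671.5120 = 418.5164 kg/day


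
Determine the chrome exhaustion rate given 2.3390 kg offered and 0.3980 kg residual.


Formula: Uptake = (offered - residual) / offered * 100
Substituting: Uptake = (2.3390 - 0.3980) / 2.3390 * 100
Result: 82.9842 %


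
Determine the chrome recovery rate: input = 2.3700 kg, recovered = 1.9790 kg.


Formula: Recovery = recovered / input * 100
Substituting: Recovery = 1.9790 / 2.3700 * 100
Result: 83.5021 %


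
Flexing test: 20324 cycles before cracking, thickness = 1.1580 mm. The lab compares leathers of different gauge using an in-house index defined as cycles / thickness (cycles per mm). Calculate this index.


Formula: Index = cycles / thickness
Substituting: Index = 20324 / 1.1580
Result: 17550.9499 cycles/mm


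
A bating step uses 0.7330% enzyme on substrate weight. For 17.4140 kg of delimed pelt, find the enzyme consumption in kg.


Formula: Enzyme = substrate * pct / 100
Substituting: Enzyme = 17.4140 * 0.7330 / 100
Result: 0.1276 kg


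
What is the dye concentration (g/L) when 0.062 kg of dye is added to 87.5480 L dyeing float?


Formula: Conc = dye_mass(kg) / volume(L) * 1000
Substituting: Conc = 0.062 / 87.5480 * 1000
Result: 0.7082 g/L


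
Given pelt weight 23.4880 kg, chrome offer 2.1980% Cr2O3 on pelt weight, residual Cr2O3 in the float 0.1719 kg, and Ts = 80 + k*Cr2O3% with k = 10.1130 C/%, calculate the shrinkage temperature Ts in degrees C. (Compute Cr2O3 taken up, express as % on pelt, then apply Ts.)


Offered = pelt * offer_pct / 100 = 23.4880 * 2.1980 / 100 = 0.5163 kg
Uptake = offered - residual = 0.5163 - 0.1719 = 0.3444 kg
Cr2O3% on pelt = uptake / pelt * 100 = 0.3444 / 23.4880 * 100 = 1.4661 %
Ts = 80 + k * Cr2O3% = 80 + 10.1130 * 1.4661 = 94.8270 C


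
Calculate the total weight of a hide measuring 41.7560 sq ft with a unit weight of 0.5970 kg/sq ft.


Formula: Weight = area * weight_per_sqft
Substituting: Weight = 41.7560 * 0.5970
Result: 24.9283 kg


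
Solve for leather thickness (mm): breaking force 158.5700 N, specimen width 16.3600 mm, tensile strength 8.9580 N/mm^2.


Formula: t = F / (TS * w)
Substituting: t = 158.5700 / (8.9580 * 16.3600)
Result: 1.0820 mm


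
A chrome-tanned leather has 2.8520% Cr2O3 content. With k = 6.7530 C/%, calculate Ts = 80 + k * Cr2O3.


Formula: Ts = 80 + k * Cr2O3
Substituting: Ts = 80 + 6.7530 * 2.8520
Result: 99.2596 C


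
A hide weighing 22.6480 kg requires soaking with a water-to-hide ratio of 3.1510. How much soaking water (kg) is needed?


Formula: Water = hide_weight * ratio
Substituting: Water = 22.6480 * 3.1510
Result: 71.3638 kg


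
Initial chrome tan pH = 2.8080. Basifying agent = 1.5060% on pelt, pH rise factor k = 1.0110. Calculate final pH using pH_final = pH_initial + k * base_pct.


Formula: pH_final = pH_initial + k * base_pct
Substituting: pH_final = 2.8080 + 1.0110 * 1.5060
Result: 4.3306
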